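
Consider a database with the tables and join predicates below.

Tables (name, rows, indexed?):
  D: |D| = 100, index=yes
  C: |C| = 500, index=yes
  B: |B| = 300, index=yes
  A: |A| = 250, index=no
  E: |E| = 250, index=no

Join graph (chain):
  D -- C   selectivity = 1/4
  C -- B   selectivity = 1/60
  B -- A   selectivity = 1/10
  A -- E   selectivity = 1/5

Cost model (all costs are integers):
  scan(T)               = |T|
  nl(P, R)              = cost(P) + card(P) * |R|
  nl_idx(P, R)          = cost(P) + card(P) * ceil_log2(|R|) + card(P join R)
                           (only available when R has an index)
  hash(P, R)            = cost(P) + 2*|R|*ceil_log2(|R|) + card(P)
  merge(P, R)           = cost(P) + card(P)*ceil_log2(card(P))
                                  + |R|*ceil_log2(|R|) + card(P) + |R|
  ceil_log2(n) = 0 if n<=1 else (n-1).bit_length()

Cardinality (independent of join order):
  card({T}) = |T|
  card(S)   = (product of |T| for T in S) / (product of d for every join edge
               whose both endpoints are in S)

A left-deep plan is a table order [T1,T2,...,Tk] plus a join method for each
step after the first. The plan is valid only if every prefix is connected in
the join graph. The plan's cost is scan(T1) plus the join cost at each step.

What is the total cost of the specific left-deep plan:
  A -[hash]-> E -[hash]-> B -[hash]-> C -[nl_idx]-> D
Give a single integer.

100406400

step 1: scan A: cost=250, card=250
step 2: join E via hash
    card(P join E) = 250*250/(5) = 12500
    cost = 250 + 2*250*8 + 250 = 4500
step 3: join B via hash
    card(P join B) = 12500*300/(10) = 375000
    cost = 4500 + 2*300*9 + 12500 = 22400
step 4: join C via hash
    card(P join C) = 375000*500/(60) = 3125000
    cost = 22400 + 2*500*9 + 375000 = 406400
step 5: join D via nl_idx
    card(P join D) = 3125000*100/(4) = 78125000
    cost = 406400 + 3125000*7 + 78125000 = 100406400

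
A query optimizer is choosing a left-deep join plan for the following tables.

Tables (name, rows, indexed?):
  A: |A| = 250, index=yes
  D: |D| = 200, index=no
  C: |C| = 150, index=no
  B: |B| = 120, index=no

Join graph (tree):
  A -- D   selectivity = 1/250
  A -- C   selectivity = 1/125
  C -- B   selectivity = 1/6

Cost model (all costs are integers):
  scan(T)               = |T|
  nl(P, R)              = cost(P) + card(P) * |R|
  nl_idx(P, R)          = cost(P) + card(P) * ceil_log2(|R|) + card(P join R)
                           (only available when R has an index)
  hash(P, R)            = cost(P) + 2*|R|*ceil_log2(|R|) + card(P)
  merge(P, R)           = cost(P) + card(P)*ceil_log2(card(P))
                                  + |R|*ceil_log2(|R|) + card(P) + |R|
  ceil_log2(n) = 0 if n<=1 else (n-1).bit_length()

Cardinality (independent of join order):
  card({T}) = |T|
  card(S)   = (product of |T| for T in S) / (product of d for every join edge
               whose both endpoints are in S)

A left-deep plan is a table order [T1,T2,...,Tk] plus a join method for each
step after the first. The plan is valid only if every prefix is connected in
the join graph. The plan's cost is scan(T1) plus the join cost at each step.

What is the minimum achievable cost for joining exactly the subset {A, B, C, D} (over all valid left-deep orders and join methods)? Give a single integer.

6520

Selinger DP over subsets of {A,B,C,D}:
  {A}: scan cost=250, card=250
  {D}: scan cost=200, card=200
  {C}: scan cost=150, card=150
  {B}: scan cost=120, card=120
  {AD}: card=200; try (A,nl_idx)→2000, (D,hash)→3700, (A,merge)→4250, (D,merge)→4300, (A,hash)→4400, (A,nl)→50200 …(+1); best=2000 via (A,nl_idx)
  {AC}: card=300; try (A,nl_idx)→1650, (C,hash)→2900, (A,merge)→3750, (C,merge)→3850, (A,hash)→4300, (A,nl)→37650 …(+1); best=1650 via (A,nl_idx)
  {BC}: card=3000; try (B,hash)→1980, (C,merge)→2430, (B,merge)→2460, (C,hash)→2640, (C,nl)→18120, (B,nl)→18150; best=1980 via (B,hash)
  {ACD}: card=240; try (C,hash)→4600, (D,hash)→5150, (C,merge)→5150, (D,merge)→6450, (C,nl)→32000, (D,nl)→61650; best=4600 via (C,hash)
  {ABC}: card=6000; try (B,hash)→3630, (B,merge)→5610, (A,hash)→8980, (A,nl_idx)→31980, (B,nl)→37650, (A,merge)→43230 …(+1); best=3630 via (B,hash)
  {ABCD}: card=4800; try (B,hash)→6520, (B,merge)→7720, (D,hash)→12830, (B,nl)→33400, (D,merge)→89430, (D,nl)→1203630; best=6520 via (B,hash)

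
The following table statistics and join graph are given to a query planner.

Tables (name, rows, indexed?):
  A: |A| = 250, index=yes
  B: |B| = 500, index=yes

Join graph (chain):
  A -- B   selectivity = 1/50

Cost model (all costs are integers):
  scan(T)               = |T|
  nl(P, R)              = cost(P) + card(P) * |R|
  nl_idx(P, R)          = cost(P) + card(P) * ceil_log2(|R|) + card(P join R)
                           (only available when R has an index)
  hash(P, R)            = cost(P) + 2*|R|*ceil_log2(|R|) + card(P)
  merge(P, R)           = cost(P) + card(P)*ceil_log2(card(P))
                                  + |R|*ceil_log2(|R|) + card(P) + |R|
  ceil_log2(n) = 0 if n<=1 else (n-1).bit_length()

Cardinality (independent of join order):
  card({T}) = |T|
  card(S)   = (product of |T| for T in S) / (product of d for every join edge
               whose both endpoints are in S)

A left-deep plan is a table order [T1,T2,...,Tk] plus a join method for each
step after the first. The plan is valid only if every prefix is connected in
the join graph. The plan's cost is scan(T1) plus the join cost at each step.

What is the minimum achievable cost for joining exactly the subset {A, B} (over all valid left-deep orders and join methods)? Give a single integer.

Selinger DP over subsets of {A,B}:
  {A}: scan cost=250, card=250
  {B}: scan cost=500, card=500
  {AB}: card=2500; try (B,nl_idx)→5000, (A,hash)→5000, (A,nl_idx)→7000, (B,merge)→7500, (A,merge)→7750, (B,hash)→9500 …(+2); best=5000 via (B,nl_idx)

5000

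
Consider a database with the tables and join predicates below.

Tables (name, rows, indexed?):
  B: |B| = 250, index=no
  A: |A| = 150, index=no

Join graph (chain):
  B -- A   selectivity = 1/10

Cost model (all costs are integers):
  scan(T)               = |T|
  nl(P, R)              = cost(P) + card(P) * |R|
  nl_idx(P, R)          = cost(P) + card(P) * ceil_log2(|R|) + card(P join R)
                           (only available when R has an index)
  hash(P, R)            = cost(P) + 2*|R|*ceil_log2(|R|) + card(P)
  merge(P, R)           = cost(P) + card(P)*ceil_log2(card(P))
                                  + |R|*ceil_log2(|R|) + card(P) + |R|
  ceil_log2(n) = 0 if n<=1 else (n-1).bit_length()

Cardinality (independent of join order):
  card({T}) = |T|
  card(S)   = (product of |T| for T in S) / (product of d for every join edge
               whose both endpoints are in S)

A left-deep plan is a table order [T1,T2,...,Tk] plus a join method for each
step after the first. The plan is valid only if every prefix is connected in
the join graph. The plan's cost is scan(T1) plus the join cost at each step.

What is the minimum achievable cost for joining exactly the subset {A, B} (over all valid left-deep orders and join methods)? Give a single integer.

2900

Selinger DP over subsets of {A,B}:
  {B}: scan cost=250, card=250
  {A}: scan cost=150, card=150
  {AB}: card=3750; try (A,hash)→2900, (B,merge)→3750, (A,merge)→3850, (B,hash)→4300, (B,nl)→37650, (A,nl)→37750; best=2900 via (A,hash)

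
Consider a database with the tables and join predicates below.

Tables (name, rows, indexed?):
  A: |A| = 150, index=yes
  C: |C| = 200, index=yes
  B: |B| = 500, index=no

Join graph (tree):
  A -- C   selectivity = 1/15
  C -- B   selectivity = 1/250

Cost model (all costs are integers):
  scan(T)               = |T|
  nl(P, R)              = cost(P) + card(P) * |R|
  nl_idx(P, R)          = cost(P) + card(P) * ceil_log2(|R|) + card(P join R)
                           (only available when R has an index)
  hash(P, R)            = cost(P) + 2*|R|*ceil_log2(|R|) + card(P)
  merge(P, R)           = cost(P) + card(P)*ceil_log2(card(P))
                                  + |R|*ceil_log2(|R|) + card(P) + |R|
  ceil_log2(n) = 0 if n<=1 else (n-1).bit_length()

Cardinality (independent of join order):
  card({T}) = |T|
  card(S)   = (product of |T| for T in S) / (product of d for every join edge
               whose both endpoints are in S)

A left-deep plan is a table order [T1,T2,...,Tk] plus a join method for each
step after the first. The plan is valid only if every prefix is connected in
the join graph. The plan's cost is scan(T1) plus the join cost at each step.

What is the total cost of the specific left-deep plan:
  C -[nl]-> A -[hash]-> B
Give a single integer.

step 1: scan C: cost=200, card=200
step 2: join A via nl
    card(P join A) = 200*150/(15) = 2000
    cost = 200 + 200*150 = 30200
step 3: join B via hash
    card(P join B) = 2000*500/(250) = 4000
    cost = 30200 + 2*500*9 + 2000 = 41200

41200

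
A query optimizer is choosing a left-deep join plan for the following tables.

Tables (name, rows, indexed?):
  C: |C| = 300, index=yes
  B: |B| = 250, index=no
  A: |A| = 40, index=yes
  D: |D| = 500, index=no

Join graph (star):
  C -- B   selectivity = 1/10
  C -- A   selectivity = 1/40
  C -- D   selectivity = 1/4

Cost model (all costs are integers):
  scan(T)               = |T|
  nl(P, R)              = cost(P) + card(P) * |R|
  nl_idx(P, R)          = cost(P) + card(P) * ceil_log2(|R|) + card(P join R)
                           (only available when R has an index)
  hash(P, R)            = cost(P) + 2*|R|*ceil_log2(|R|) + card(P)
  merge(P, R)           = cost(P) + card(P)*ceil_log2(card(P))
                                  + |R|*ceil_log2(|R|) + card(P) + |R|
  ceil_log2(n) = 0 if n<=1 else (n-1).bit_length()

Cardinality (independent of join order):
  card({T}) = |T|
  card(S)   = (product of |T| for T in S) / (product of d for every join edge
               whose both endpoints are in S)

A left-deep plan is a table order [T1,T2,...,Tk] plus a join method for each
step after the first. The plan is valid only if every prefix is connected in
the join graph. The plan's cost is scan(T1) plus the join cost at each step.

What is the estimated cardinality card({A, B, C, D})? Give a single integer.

937500

Tables in S: A(40), B(250), C(300), D(500)
Edges inside S: C-B(d=10), C-A(d=40), C-D(d=4)
numerator = 40 * 250 * 300 * 500 = 1500000000
denominator = 10 * 40 * 4 = 1600
card(S) = 1500000000 / 1600 = 937500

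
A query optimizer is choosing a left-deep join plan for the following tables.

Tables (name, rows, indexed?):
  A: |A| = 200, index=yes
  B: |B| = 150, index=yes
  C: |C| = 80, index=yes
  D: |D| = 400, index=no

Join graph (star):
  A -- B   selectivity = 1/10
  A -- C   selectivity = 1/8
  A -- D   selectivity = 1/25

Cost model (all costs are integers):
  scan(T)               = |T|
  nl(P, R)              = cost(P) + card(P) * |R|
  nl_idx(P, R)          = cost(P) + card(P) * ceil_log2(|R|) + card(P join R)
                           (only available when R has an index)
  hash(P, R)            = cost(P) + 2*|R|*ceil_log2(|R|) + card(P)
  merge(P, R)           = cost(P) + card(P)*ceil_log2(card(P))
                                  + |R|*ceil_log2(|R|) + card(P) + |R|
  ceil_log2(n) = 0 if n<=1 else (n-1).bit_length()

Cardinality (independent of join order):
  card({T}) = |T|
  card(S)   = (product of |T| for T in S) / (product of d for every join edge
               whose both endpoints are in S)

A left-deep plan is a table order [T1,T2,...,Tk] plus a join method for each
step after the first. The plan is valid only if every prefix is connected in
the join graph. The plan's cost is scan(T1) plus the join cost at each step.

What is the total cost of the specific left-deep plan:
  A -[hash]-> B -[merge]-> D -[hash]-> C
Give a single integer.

step 1: scan A: cost=200, card=200
step 2: join B via hash
    card(P join B) = 200*150/(10) = 3000
    cost = 200 + 2*150*8 + 200 = 2800
step 3: join D via merge
    card(P join D) = 3000*400/(25) = 48000
    cost = 2800 + 3000*12 + 400*9 + 3000 + 400 = 45800
step 4: join C via hash
    card(P join C) = 48000*80/(8) = 480000
    cost = 45800 + 2*80*7 + 48000 = 94920

94920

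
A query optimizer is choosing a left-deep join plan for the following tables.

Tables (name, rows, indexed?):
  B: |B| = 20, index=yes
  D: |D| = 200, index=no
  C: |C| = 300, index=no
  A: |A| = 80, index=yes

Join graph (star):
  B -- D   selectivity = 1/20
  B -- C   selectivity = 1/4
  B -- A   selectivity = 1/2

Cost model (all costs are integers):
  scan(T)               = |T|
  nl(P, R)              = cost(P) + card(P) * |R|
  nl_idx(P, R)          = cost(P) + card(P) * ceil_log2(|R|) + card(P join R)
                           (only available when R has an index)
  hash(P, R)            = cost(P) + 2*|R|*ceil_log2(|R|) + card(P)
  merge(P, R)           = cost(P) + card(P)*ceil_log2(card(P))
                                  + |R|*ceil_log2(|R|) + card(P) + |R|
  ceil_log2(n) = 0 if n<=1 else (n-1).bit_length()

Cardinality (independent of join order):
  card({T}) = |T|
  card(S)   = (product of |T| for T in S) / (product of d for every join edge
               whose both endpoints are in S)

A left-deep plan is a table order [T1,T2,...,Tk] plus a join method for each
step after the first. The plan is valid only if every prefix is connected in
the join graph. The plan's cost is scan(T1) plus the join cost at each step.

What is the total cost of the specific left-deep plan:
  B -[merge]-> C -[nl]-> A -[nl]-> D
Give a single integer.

step 1: scan B: cost=20, card=20
step 2: join C via merge
    card(P join C) = 20*300/(4) = 1500
    cost = 20 + 20*5 + 300*9 + 20 + 300 = 3140
step 3: join A via nl
    card(P join A) = 1500*80/(2) = 60000
    cost = 3140 + 1500*80 = 123140
step 4: join D via nl
    card(P join D) = 60000*200/(20) = 600000
    cost = 123140 + 60000*200 = 12123140

12123140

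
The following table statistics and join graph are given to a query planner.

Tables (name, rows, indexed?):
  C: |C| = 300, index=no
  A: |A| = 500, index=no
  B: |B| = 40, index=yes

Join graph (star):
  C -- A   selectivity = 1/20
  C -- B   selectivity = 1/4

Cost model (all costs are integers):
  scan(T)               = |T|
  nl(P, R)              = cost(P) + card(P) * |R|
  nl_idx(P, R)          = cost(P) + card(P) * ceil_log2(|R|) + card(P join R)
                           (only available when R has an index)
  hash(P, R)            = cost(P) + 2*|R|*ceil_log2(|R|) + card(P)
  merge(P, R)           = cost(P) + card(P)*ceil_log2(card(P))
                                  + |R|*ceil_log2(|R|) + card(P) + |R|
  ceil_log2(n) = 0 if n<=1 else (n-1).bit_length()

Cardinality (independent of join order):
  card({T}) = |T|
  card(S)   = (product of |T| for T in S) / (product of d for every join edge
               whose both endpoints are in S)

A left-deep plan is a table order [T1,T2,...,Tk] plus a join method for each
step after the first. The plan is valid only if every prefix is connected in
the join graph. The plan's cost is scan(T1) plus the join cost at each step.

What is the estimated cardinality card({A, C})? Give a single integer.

7500

Tables in S: A(500), C(300)
Edges inside S: C-A(d=20)
numerator = 500 * 300 = 150000
denominator = 20 = 20
card(S) = 150000 / 20 = 7500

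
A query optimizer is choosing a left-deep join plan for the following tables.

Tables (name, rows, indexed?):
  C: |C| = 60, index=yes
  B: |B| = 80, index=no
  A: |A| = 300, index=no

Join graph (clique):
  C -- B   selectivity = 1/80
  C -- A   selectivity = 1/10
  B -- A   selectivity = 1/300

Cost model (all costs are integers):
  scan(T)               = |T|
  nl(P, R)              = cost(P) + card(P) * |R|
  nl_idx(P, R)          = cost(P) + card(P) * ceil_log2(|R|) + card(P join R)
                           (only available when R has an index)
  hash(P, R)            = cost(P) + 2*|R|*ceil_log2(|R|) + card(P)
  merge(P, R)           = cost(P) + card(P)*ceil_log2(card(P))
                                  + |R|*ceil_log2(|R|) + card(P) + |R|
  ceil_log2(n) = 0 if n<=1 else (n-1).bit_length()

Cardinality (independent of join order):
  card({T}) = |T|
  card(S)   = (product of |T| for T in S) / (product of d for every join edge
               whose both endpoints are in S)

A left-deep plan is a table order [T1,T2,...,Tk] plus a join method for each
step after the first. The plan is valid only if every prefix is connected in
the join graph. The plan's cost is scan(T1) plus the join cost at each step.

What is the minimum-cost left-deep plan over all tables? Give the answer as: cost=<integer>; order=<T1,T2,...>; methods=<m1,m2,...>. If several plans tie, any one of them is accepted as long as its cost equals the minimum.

Selinger DP (subsets sized 1..n):
  {C}: scan cost=60, card=60
  {B}: scan cost=80, card=80
  {A}: scan cost=300, card=300
  {BC}: card=60; try (C,nl_idx)→620, (C,hash)→880, (B,merge)→1120, (C,merge)→1140, (B,hash)→1240, (B,nl)→4860 …(+1); best=620 via (C,nl_idx)
  {AC}: card=1800; try (C,hash)→1320, (A,merge)→3480, (C,merge)→3720, (C,nl_idx)→3900, (A,hash)→5520, (A,nl)→18060 …(+1); best=1320 via (C,hash)
  {AB}: card=80; try (B,hash)→1720, (A,merge)→3720, (B,merge)→3940, (A,hash)→5560, (A,nl)→24080, (B,nl)→24300; best=1720 via (B,hash)
  {ABC}: card=6; try (C,nl_idx)→2206, (C,hash)→2520, (C,merge)→2780, (A,merge)→4040, (B,hash)→4240, (A,hash)→6080 …(+4); best=2206 via (C,nl_idx)

cost=2206; order=A,B,C; methods=hash,nl_idx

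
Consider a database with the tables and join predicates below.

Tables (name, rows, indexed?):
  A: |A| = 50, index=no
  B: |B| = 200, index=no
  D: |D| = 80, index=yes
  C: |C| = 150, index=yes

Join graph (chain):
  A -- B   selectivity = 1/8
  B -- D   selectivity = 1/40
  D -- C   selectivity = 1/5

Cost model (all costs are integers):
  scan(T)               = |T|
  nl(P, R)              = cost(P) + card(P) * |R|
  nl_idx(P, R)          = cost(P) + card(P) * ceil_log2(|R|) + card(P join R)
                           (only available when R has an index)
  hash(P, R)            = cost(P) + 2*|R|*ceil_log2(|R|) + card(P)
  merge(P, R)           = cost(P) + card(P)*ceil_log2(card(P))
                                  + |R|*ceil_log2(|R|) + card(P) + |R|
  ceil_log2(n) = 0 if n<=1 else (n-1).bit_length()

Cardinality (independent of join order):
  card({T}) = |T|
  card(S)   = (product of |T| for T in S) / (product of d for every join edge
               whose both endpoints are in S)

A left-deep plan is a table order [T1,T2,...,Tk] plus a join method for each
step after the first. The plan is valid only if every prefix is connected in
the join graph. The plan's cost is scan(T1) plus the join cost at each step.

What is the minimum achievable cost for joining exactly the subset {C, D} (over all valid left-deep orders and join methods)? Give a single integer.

Selinger DP over subsets of {C,D}:
  {D}: scan cost=80, card=80
  {C}: scan cost=150, card=150
  {CD}: card=2400; try (D,hash)→1420, (C,merge)→2070, (D,merge)→2140, (C,hash)→2560, (C,nl_idx)→3120, (D,nl_idx)→3600 …(+2); best=1420 via (D,hash)

1420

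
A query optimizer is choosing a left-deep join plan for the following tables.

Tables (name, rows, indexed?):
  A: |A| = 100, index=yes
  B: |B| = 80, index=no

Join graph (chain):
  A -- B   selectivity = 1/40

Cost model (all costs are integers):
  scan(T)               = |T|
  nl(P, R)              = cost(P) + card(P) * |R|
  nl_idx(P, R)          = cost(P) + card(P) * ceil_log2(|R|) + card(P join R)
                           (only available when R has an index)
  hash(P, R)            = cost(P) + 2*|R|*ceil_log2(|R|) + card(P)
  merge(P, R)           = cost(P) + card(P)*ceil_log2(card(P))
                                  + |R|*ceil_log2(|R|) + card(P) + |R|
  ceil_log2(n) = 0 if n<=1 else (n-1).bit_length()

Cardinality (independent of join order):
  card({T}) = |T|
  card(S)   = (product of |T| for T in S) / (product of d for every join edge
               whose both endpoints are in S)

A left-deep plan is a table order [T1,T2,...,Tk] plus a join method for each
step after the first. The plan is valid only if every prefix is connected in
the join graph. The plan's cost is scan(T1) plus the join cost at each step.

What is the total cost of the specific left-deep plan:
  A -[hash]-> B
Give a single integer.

1320

step 1: scan A: cost=100, card=100
step 2: join B via hash
    card(P join B) = 100*80/(40) = 200
    cost = 100 + 2*80*7 + 100 = 1320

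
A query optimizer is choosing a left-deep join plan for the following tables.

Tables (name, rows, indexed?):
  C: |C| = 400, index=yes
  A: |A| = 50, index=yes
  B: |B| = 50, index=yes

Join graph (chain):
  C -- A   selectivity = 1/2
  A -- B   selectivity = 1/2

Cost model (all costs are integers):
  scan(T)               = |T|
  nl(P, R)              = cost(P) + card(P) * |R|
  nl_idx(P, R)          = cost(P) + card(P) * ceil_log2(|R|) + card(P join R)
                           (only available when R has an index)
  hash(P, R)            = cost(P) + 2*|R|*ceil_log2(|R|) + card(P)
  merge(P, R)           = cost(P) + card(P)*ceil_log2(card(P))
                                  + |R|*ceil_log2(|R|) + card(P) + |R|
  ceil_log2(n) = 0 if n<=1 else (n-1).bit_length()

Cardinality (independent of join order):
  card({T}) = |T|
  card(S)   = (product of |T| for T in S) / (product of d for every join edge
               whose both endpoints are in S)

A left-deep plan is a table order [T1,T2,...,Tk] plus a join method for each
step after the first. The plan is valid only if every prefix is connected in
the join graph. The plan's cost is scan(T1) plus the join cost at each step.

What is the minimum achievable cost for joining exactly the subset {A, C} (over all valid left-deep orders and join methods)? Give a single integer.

1400

Selinger DP over subsets of {A,C}:
  {C}: scan cost=400, card=400
  {A}: scan cost=50, card=50
  {AC}: card=10000; try (A,hash)→1400, (C,merge)→4400, (A,merge)→4750, (C,hash)→7300, (C,nl_idx)→10500, (A,nl_idx)→12800 …(+2); best=1400 via (A,hash)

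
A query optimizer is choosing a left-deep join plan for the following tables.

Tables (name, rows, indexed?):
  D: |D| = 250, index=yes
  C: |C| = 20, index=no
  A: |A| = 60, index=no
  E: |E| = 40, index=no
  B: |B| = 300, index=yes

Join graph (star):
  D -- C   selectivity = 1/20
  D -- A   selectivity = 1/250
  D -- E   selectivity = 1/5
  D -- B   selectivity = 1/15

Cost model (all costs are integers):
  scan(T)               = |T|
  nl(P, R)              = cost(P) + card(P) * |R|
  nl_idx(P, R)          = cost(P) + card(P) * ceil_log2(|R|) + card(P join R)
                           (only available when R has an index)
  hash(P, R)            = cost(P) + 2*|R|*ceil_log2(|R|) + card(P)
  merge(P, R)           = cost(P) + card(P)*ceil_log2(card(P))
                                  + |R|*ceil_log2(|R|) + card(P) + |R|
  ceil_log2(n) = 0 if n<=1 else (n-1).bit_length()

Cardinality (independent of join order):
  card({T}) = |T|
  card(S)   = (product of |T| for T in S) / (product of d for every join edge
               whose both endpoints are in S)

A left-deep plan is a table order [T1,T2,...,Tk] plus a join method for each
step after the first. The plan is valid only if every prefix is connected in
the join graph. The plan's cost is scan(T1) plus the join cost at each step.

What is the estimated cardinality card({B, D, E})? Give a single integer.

Tables in S: B(300), D(250), E(40)
Edges inside S: D-E(d=5), D-B(d=15)
numerator = 300 * 250 * 40 = 3000000
denominator = 5 * 15 = 75
card(S) = 3000000 / 75 = 40000

40000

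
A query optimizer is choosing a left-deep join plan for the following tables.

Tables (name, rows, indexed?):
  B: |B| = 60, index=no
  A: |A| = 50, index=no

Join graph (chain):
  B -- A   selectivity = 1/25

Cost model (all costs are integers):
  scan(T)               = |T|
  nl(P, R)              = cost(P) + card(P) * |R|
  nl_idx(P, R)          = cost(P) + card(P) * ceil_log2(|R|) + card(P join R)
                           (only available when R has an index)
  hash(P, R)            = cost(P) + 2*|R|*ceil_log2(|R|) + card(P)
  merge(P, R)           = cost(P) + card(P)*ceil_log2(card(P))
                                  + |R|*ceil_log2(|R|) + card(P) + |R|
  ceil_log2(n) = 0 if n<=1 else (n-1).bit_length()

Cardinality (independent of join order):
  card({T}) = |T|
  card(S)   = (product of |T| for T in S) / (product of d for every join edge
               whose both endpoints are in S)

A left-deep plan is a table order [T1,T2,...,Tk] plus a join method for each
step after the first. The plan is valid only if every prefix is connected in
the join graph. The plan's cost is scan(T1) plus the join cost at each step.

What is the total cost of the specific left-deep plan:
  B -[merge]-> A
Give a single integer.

830

step 1: scan B: cost=60, card=60
step 2: join A via merge
    card(P join A) = 60*50/(25) = 120
    cost = 60 + 60*6 + 50*6 + 60 + 50 = 830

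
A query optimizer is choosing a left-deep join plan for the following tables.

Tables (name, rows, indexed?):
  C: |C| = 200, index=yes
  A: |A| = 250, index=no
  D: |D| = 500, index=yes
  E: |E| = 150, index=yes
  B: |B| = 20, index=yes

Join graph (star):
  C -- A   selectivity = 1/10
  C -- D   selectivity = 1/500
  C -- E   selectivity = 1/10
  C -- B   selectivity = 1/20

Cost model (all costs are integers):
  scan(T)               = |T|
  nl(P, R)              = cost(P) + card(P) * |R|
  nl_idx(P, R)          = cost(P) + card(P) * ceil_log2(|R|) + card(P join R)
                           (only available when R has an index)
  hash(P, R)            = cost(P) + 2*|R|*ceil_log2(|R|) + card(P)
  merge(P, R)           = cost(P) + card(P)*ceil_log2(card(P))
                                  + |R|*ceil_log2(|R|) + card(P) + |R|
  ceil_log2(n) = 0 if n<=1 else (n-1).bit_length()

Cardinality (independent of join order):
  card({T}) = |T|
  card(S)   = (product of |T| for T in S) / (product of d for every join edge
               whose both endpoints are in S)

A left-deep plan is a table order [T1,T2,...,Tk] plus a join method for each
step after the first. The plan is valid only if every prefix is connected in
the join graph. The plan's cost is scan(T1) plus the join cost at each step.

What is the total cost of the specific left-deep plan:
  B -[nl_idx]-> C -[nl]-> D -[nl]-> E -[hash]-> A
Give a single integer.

137380

step 1: scan B: cost=20, card=20
step 2: join C via nl_idx
    card(P join C) = 20*200/(20) = 200
    cost = 20 + 20*8 + 200 = 380
step 3: join D via nl
    card(P join D) = 200*500/(500) = 200
    cost = 380 + 200*500 = 100380
step 4: join E via nl
    card(P join E) = 200*150/(10) = 3000
    cost = 100380 + 200*150 = 130380
step 5: join A via hash
    card(P join A) = 3000*250/(10) = 75000
    cost = 130380 + 2*250*8 + 3000 = 137380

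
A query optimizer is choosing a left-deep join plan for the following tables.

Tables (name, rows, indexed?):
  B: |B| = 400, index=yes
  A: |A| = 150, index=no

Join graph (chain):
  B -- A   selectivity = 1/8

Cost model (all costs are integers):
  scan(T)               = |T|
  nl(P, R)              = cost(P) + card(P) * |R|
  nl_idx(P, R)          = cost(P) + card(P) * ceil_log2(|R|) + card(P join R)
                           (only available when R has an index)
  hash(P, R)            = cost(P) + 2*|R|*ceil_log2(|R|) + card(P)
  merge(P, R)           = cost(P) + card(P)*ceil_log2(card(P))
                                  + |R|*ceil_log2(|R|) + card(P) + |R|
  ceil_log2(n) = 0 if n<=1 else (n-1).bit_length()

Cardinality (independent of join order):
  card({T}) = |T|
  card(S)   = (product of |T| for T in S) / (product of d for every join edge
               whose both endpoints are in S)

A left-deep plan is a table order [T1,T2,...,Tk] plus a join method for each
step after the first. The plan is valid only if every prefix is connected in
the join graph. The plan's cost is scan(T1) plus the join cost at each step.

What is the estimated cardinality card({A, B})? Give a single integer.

7500

Tables in S: A(150), B(400)
Edges inside S: B-A(d=8)
numerator = 150 * 400 = 60000
denominator = 8 = 8
card(S) = 60000 / 8 = 7500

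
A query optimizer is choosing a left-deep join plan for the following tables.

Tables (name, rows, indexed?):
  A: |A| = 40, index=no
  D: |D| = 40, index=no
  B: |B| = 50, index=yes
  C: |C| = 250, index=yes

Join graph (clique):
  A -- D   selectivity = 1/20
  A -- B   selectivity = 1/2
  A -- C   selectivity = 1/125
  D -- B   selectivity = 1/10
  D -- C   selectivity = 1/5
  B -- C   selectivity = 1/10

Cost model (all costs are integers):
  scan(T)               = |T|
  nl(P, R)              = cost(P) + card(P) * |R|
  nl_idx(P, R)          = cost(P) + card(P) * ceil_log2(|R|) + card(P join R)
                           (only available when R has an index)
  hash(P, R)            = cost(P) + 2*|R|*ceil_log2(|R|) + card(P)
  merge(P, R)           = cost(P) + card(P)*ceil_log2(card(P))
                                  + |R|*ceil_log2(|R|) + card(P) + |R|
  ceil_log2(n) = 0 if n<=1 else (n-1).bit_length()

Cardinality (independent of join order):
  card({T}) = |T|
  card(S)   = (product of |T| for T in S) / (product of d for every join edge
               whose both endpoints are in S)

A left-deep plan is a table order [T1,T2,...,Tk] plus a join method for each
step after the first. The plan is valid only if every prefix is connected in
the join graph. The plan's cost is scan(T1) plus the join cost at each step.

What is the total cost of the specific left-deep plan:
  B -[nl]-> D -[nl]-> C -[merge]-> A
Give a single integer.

63330

step 1: scan B: cost=50, card=50
step 2: join D via nl
    card(P join D) = 50*40/(10) = 200
    cost = 50 + 50*40 = 2050
step 3: join C via nl
    card(P join C) = 200*250/(5*10) = 1000
    cost = 2050 + 200*250 = 52050
step 4: join A via merge
    card(P join A) = 1000*40/(20*2*125) = 8
    cost = 52050 + 1000*10 + 40*6 + 1000 + 40 = 63330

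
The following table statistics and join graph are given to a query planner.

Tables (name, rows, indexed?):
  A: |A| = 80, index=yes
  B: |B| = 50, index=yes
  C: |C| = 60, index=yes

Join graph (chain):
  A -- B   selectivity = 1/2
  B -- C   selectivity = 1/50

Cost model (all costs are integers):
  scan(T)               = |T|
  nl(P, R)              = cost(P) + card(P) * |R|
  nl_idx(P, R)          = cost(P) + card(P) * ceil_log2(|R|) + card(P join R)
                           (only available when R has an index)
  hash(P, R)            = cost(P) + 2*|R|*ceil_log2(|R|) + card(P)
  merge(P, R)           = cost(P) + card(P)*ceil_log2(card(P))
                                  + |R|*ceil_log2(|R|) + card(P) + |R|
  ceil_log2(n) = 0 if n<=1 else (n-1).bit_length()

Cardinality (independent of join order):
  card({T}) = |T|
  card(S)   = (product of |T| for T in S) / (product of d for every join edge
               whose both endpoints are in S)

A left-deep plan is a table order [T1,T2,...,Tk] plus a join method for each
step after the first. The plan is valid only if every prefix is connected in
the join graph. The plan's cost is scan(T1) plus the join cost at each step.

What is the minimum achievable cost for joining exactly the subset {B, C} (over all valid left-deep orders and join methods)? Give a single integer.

410

Selinger DP over subsets of {B,C}:
  {B}: scan cost=50, card=50
  {C}: scan cost=60, card=60
  {BC}: card=60; try (C,nl_idx)→410, (B,nl_idx)→480, (B,hash)→720, (C,hash)→820, (C,merge)→820, (B,merge)→830 …(+2); best=410 via (C,nl_idx)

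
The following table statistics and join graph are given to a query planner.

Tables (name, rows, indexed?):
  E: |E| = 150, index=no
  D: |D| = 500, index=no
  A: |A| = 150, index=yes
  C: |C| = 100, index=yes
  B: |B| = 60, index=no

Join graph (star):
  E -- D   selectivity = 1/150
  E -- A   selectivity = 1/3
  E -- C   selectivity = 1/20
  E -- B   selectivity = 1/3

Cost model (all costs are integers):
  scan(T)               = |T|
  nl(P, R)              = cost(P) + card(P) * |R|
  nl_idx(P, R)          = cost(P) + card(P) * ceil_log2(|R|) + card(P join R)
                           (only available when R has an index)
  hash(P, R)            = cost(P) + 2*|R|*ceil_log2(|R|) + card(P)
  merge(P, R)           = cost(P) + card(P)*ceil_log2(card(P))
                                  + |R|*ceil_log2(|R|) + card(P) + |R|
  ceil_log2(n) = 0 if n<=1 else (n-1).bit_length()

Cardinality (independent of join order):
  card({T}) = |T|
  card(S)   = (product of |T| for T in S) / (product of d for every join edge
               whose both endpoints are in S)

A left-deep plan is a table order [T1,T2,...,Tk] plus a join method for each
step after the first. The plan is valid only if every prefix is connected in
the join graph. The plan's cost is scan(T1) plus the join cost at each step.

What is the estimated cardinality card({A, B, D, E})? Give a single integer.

500000

Tables in S: A(150), B(60), D(500), E(150)
Edges inside S: E-D(d=150), E-A(d=3), E-B(d=3)
numerator = 150 * 60 * 500 * 150 = 675000000
denominator = 150 * 3 * 3 = 1350
card(S) = 675000000 / 1350 = 500000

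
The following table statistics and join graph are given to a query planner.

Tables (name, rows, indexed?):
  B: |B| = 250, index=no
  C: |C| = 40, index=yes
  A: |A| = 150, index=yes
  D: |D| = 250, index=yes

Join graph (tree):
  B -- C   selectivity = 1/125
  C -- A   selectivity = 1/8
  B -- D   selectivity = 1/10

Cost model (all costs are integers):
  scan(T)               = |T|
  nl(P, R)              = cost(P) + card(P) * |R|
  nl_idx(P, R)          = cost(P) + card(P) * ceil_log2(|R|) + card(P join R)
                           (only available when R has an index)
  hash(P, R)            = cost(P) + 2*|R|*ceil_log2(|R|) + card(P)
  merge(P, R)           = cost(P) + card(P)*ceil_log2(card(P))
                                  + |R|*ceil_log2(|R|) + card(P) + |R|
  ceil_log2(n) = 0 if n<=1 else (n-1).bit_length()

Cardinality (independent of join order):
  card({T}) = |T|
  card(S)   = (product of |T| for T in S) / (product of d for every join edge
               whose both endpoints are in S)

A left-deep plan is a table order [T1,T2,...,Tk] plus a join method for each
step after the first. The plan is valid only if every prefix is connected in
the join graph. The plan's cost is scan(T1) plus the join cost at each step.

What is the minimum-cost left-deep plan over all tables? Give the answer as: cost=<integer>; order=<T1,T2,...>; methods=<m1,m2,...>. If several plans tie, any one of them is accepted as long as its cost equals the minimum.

cost=8020; order=B,C,D,A; methods=hash,nl_idx,hash

Selinger DP (subsets sized 1..n):
  {B}: scan cost=250, card=250
  {C}: scan cost=40, card=40
  {A}: scan cost=150, card=150
  {D}: scan cost=250, card=250
  {BC}: card=80; try (C,hash)→980, (C,nl_idx)→1830, (B,merge)→2570, (C,merge)→2780, (B,hash)→4080, (B,nl)→10040 …(+1); best=980 via (C,hash)
  {BD}: card=6250; try (D,hash)→4500, (B,hash)→4500, (D,merge)→4750, (B,merge)→4750, (D,nl_idx)→8500, (D,nl)→62750 …(+1); best=4500 via (D,hash)
  {AC}: card=750; try (C,hash)→780, (A,nl_idx)→1110, (A,merge)→1670, (C,merge)→1780, (C,nl_idx)→1800, (A,hash)→2480 …(+2); best=780 via (C,hash)
  {ABC}: card=1500; try (A,merge)→2970, (A,nl_idx)→3120, (A,hash)→3460, (B,hash)→5530, (B,merge)→11280, (A,nl)→12980 …(+1); best=2970 via (A,merge)
  {BCD}: card=2000; try (D,nl_idx)→3620, (D,merge)→3870, (D,hash)→5060, (C,hash)→11230, (D,nl)→20980, (C,nl_idx)→44000 …(+2); best=3620 via (D,nl_idx)
  {ABCD}: card=37500; try (A,hash)→8020, (D,hash)→8470, (D,merge)→23220, (A,merge)→28970, (D,nl_idx)→52470, (A,nl_idx)→57120 …(+2); best=8020 via (A,hash)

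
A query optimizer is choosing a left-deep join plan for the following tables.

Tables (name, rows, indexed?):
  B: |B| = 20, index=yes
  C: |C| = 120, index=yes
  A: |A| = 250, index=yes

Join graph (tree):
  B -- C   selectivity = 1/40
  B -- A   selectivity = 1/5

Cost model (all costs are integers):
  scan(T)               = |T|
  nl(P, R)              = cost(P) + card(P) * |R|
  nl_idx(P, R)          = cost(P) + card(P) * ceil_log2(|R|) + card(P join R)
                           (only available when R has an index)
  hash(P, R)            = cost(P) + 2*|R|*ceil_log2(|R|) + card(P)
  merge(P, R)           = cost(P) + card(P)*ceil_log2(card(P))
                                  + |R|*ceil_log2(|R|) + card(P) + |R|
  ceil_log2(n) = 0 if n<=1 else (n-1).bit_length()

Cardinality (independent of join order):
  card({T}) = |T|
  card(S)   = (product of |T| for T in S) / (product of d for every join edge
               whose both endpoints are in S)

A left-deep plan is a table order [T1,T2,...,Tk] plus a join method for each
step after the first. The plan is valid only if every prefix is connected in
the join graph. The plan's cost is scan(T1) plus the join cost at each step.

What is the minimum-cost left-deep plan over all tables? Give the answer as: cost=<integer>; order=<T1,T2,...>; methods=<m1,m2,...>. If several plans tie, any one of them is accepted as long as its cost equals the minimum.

cost=2890; order=B,C,A; methods=nl_idx,merge

Selinger DP (subsets sized 1..n):
  {B}: scan cost=20, card=20
  {C}: scan cost=120, card=120
  {A}: scan cost=250, card=250
  {BC}: card=60; try (C,nl_idx)→220, (B,hash)→440, (B,nl_idx)→780, (C,merge)→1100, (B,merge)→1200, (C,hash)→1720 …(+2); best=220 via (C,nl_idx)
  {AB}: card=1000; try (B,hash)→700, (A,nl_idx)→1180, (A,merge)→2390, (B,nl_idx)→2500, (B,merge)→2620, (A,hash)→4040 …(+2); best=700 via (B,hash)
  {ABC}: card=3000; try (A,merge)→2890, (C,hash)→3380, (A,nl_idx)→3700, (A,hash)→4280, (C,nl_idx)→10700, (C,merge)→12660 …(+2); best=2890 via (A,merge)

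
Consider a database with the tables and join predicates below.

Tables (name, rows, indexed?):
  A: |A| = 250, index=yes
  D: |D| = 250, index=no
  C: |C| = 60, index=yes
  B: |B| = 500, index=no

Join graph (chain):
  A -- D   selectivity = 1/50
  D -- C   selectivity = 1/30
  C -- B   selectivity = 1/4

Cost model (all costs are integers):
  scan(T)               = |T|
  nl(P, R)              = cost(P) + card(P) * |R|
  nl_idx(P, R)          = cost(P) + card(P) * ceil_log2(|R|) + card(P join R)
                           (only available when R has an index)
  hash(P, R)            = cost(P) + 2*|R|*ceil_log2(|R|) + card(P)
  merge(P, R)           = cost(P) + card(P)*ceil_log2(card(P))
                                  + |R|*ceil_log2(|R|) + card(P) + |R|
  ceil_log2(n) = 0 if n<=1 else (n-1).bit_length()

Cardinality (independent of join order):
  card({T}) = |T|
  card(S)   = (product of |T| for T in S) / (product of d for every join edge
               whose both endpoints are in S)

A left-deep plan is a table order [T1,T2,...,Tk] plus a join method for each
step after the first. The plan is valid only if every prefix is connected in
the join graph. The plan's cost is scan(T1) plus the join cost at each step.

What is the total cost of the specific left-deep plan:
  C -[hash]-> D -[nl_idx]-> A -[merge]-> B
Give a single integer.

step 1: scan C: cost=60, card=60
step 2: join D via hash
    card(P join D) = 60*250/(30) = 500
    cost = 60 + 2*250*8 + 60 = 4120
step 3: join A via nl_idx
    card(P join A) = 500*250/(50) = 2500
    cost = 4120 + 500*8 + 2500 = 10620
step 4: join B via merge
    card(P join B) = 2500*500/(4) = 312500
    cost = 10620 + 2500*12 + 500*9 + 2500 + 500 = 48120

48120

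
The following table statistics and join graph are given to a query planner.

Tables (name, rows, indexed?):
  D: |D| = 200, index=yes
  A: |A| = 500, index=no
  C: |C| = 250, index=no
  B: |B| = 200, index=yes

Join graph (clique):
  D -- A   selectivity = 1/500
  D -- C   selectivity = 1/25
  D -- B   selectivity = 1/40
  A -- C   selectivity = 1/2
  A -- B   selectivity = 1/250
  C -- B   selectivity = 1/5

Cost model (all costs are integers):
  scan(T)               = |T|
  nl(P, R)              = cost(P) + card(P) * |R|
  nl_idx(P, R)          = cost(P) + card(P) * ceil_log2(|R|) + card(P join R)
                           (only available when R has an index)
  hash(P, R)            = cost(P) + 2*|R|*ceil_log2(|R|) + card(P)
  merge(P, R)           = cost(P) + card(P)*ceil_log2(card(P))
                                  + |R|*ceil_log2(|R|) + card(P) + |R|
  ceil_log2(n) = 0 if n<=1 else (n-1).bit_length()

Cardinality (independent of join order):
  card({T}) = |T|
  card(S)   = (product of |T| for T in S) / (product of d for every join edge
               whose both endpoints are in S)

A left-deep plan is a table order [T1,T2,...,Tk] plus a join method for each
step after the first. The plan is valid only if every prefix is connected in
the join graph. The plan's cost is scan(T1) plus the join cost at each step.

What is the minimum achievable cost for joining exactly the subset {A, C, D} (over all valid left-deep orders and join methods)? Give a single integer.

8250

Selinger DP over subsets of {A,C,D}:
  {D}: scan cost=200, card=200
  {A}: scan cost=500, card=500
  {C}: scan cost=250, card=250
  {AD}: card=200; try (D,hash)→4200, (D,nl_idx)→4700, (A,merge)→7000, (D,merge)→7300, (A,hash)→9400, (A,nl)→100200 …(+1); best=4200 via (D,hash)
  {CD}: card=2000; try (D,hash)→3700, (D,nl_idx)→4250, (C,merge)→4250, (D,merge)→4300, (C,hash)→4400, (C,nl)→50200 …(+1); best=3700 via (D,hash)
  {AC}: card=62500; try (C,hash)→5000, (A,merge)→7500, (C,merge)→7750, (A,hash)→9500, (A,nl)→125250, (C,nl)→125500; best=5000 via (C,hash)
  {ACD}: card=1000; try (C,merge)→8250, (C,hash)→8400, (A,hash)→14700, (A,merge)→32700, (C,nl)→54200, (D,hash)→70700 …(+4); best=8250 via (C,merge)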